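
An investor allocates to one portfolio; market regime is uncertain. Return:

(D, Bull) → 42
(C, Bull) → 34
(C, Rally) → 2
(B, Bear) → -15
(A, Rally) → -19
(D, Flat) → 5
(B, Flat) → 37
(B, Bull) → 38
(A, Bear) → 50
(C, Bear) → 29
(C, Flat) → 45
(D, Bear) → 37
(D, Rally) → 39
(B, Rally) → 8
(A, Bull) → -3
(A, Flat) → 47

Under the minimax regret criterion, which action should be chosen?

C

Column bests: Bear=50, Flat=47, Bull=42, Rally=39.
A regrets: 0, 0, 45, 58 → max 58
B regrets: 65, 10, 4, 31 → max 65
C regrets: 21, 2, 8, 37 → max 37
D regrets: 13, 42, 0, 0 → max 42
Smallest max regret = 37 → C.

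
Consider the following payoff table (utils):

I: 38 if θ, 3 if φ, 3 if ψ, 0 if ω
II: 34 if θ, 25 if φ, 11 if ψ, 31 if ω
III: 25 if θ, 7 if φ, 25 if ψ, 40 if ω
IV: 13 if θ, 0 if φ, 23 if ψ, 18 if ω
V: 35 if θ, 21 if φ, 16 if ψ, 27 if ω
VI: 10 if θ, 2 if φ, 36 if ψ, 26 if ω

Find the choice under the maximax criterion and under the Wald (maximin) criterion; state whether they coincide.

maximax → III; maximin → V (disagree)

Row maxima: I=38, II=34, III=40, IV=23, V=35, VI=36
Best best-case = 40 → III.
Row minima: I=0, II=11, III=7, IV=0, V=16, VI=2
Best worst-case = 16 → V.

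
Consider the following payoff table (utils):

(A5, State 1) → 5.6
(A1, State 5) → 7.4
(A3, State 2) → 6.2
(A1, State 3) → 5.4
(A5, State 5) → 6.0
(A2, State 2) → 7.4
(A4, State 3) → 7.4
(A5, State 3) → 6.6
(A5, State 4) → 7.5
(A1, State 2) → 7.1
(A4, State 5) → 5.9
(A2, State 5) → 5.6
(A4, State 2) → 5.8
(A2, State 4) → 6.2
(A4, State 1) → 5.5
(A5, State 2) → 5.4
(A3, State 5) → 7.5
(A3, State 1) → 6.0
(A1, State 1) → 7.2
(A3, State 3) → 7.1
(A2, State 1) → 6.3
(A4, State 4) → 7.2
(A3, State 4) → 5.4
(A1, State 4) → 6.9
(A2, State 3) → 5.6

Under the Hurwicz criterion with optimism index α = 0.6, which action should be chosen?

A1: 0.6·7.4 + 0.4·5.4 = 6.6
A2: 0.6·7.4 + 0.4·5.6 = 6.68
A3: 0.6·7.5 + 0.4·5.4 = 6.66
A4: 0.6·7.4 + 0.4·5.5 = 6.64
A5: 0.6·7.5 + 0.4·5.4 = 6.66
Highest Hurwicz score = 6.68 → A2.

A2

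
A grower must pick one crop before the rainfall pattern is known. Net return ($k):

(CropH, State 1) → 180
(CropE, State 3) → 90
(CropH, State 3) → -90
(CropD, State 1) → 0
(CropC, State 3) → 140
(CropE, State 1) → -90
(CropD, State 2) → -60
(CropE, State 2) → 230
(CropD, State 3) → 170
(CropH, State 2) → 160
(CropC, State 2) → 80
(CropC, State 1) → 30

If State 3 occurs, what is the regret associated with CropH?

260

Best payoff under State 3 is 170.
Regret = 170 − (-90) = 260.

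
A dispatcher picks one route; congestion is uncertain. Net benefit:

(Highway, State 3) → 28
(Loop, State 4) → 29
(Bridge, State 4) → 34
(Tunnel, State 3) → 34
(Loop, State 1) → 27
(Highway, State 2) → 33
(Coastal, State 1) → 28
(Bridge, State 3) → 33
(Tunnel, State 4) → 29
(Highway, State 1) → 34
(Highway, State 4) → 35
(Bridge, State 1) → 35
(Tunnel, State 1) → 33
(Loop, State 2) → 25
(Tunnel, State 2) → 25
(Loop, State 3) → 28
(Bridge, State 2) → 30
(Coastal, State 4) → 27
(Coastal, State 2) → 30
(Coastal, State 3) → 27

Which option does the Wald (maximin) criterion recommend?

Bridge

Row minima: Coastal=27, Highway=28, Tunnel=25, Loop=25, Bridge=30
Best worst-case = 30 → Bridge.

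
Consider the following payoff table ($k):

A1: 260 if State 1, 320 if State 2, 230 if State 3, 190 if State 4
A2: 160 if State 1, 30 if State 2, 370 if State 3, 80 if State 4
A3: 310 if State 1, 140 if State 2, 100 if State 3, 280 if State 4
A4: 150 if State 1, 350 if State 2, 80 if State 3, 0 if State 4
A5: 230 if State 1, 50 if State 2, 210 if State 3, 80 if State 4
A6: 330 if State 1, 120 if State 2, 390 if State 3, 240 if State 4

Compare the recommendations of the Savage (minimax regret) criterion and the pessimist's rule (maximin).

Column bests: State 1=330, State 2=350, State 3=390, State 4=280.
A1 regrets: 70, 30, 160, 90 → max 160
A2 regrets: 170, 320, 20, 200 → max 320
A3 regrets: 20, 210, 290, 0 → max 290
A4 regrets: 180, 0, 310, 280 → max 310
A5 regrets: 100, 300, 180, 200 → max 300
A6 regrets: 0, 230, 0, 40 → max 230
Smallest max regret = 160 → A1.
Row minima: A1=190, A2=30, A3=100, A4=0, A5=50, A6=120
Best worst-case = 190 → A1.

minimax regret → A1; maximin → A1 (agree)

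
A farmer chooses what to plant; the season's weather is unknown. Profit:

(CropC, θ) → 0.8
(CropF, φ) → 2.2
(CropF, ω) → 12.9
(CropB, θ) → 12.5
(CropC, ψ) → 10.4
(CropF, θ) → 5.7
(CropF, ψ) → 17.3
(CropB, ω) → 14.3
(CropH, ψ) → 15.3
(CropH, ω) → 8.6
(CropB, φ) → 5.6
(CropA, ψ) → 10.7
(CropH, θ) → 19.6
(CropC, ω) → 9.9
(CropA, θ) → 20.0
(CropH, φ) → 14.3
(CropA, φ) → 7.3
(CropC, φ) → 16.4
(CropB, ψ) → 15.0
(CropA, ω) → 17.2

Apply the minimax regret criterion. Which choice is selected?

CropH

Column bests: θ=20.0, φ=16.4, ψ=17.3, ω=17.2.
CropF regrets: 14.3, 14.2, 0.0, 4.3 → max 14.3
CropA regrets: 0.0, 9.1, 6.6, 0.0 → max 9.1
CropH regrets: 0.4, 2.1, 2.0, 8.6 → max 8.6
CropB regrets: 7.5, 10.8, 2.3, 2.9 → max 10.8
CropC regrets: 19.2, 0.0, 6.9, 7.3 → max 19.2
Smallest max regret = 8.6 → CropH.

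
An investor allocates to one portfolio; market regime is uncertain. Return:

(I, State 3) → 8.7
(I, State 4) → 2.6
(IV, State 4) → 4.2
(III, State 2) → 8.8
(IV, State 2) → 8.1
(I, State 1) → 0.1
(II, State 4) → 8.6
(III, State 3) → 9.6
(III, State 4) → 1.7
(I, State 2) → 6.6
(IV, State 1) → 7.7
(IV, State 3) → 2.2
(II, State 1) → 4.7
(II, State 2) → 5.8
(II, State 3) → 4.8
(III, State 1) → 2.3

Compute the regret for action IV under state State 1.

Best payoff under State 1 is 7.7.
Regret = 7.7 − 7.7 = 0.0.

0.0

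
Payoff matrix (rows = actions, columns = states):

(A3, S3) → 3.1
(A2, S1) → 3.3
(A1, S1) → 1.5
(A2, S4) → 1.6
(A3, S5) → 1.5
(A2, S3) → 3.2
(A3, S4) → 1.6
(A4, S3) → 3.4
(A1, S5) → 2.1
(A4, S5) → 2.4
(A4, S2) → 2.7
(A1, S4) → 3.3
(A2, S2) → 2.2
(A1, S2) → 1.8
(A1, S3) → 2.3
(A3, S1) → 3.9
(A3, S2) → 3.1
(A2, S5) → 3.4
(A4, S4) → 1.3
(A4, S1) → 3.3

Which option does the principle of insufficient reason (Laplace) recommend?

Row averages: A1=2.2, A2=2.74, A3=2.64, A4=2.62
Highest average = 2.74 → A2.

A2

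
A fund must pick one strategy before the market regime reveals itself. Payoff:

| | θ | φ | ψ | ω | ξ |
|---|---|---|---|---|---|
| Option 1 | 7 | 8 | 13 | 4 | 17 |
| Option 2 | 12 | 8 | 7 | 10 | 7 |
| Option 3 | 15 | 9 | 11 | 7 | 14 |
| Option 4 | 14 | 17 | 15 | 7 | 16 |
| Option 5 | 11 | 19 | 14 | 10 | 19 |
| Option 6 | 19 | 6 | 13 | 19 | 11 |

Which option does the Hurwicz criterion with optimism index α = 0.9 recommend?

Option 1: 0.9·17 + 0.1·4 = 15.7
Option 2: 0.9·12 + 0.1·7 = 11.5
Option 3: 0.9·15 + 0.1·7 = 14.2
Option 4: 0.9·17 + 0.1·7 = 16
Option 5: 0.9·19 + 0.1·10 = 18.1
Option 6: 0.9·19 + 0.1·6 = 17.7
Highest Hurwicz score = 18.1 → Option 5.

Option 5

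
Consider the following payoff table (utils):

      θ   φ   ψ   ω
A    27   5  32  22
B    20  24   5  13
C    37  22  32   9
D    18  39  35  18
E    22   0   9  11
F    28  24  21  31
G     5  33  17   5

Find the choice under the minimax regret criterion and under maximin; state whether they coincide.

Column bests: θ=37, φ=39, ψ=35, ω=31.
A regrets: 10, 34, 3, 9 → max 34
B regrets: 17, 15, 30, 18 → max 30
C regrets: 0, 17, 3, 22 → max 22
D regrets: 19, 0, 0, 13 → max 19
E regrets: 15, 39, 26, 20 → max 39
F regrets: 9, 15, 14, 0 → max 15
G regrets: 32, 6, 18, 26 → max 32
Smallest max regret = 15 → F.
Row minima: A=5, B=5, C=9, D=18, E=0, F=21, G=5
Best worst-case = 21 → F.

minimax regret → F; maximin → F (agree)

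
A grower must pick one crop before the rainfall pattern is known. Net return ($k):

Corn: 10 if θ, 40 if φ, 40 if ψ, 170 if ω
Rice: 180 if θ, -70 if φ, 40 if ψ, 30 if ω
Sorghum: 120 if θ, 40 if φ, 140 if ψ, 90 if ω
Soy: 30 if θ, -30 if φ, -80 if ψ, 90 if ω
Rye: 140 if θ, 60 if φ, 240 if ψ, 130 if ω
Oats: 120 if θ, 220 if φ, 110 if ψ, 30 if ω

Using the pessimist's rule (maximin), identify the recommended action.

Rye

Row minima: Corn=10, Rice=-70, Sorghum=40, Soy=-80, Rye=60, Oats=30
Best worst-case = 60 → Rye.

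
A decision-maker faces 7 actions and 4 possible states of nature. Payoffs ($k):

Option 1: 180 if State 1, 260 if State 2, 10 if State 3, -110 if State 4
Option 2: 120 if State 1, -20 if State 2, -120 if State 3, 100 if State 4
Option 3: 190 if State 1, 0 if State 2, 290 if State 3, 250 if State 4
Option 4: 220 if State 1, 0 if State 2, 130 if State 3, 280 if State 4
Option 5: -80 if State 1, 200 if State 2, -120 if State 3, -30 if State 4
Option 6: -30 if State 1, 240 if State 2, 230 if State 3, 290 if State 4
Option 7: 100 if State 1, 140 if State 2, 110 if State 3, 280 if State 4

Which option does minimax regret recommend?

Option 7

Column bests: State 1=220, State 2=260, State 3=290, State 4=290.
Option 1 regrets: 40, 0, 280, 400 → max 400
Option 2 regrets: 100, 280, 410, 190 → max 410
Option 3 regrets: 30, 260, 0, 40 → max 260
Option 4 regrets: 0, 260, 160, 10 → max 260
Option 5 regrets: 300, 60, 410, 320 → max 410
Option 6 regrets: 250, 20, 60, 0 → max 250
Option 7 regrets: 120, 120, 180, 10 → max 180
Smallest max regret = 180 → Option 7.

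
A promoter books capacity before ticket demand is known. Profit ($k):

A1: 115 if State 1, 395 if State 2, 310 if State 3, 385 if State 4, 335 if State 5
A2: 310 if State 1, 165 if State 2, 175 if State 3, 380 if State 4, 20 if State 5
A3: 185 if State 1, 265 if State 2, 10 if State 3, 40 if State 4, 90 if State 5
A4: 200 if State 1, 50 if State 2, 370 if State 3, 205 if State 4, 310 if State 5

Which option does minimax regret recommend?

A1

Column bests: State 1=310, State 2=395, State 3=370, State 4=385, State 5=335.
A1 regrets: 195, 0, 60, 0, 0 → max 195
A2 regrets: 0, 230, 195, 5, 315 → max 315
A3 regrets: 125, 130, 360, 345, 245 → max 360
A4 regrets: 110, 345, 0, 180, 25 → max 345
Smallest max regret = 195 → A1.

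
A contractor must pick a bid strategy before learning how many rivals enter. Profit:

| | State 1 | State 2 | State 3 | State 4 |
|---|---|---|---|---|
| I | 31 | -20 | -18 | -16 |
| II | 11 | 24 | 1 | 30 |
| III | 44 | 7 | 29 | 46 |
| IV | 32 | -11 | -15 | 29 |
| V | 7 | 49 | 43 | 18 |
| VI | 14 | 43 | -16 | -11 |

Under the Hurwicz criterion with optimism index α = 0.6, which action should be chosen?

I: 0.6·31 + 0.4·(-20) = 10.6
II: 0.6·30 + 0.4·1 = 18.4
III: 0.6·46 + 0.4·7 = 30.4
IV: 0.6·32 + 0.4·(-15) = 13.2
V: 0.6·49 + 0.4·7 = 32.2
VI: 0.6·43 + 0.4·(-16) = 19.4
Highest Hurwicz score = 32.2 → V.

V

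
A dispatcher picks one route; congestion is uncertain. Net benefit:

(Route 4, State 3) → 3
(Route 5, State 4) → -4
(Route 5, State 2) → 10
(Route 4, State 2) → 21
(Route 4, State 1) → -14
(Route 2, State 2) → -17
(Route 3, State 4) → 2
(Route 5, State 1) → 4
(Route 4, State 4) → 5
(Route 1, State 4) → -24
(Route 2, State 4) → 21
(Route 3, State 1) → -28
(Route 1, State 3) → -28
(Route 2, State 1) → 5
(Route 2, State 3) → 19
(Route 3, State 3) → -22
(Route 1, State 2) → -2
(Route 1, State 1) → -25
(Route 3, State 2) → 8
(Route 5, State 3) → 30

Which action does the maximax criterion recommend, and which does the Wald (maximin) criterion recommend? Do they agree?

maximax → Route 5; maximin → Route 5 (agree)

Row maxima: Route 1=-2, Route 2=21, Route 3=8, Route 4=21, Route 5=30
Best best-case = 30 → Route 5.
Row minima: Route 1=-28, Route 2=-17, Route 3=-28, Route 4=-14, Route 5=-4
Best worst-case = -4 → Route 5.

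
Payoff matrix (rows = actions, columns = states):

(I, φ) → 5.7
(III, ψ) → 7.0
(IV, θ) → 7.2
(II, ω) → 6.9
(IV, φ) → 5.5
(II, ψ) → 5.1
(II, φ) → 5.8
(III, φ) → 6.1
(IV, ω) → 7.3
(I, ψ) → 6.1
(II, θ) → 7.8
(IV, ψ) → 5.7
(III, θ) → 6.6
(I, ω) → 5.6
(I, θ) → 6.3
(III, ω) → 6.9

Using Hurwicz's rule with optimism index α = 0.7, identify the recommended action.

I: 0.7·6.3 + 0.3·5.6 = 6.09
II: 0.7·7.8 + 0.3·5.1 = 6.99
III: 0.7·7.0 + 0.3·6.1 = 6.73
IV: 0.7·7.3 + 0.3·5.5 = 6.76
Highest Hurwicz score = 6.99 → II.

II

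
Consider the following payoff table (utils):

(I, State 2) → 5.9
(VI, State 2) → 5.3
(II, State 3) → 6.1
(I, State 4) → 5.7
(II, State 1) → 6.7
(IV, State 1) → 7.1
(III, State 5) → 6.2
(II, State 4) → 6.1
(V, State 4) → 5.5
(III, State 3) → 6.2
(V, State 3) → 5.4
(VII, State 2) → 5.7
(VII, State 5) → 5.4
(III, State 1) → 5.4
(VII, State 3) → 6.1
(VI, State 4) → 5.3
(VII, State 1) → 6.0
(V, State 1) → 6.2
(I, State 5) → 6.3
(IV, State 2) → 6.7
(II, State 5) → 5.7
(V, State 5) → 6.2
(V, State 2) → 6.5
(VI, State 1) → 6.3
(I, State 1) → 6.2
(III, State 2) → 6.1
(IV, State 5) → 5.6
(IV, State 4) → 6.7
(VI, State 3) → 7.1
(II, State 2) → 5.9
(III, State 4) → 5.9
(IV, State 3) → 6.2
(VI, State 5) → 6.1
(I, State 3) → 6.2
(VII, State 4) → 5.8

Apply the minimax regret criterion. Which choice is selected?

IV

Column bests: State 1=7.1, State 2=6.7, State 3=7.1, State 4=6.7, State 5=6.3.
I regrets: 0.9, 0.8, 0.9, 1.0, 0.0 → max 1.0
II regrets: 0.4, 0.8, 1.0, 0.6, 0.6 → max 1.0
III regrets: 1.7, 0.6, 0.9, 0.8, 0.1 → max 1.7
IV regrets: 0.0, 0.0, 0.9, 0.0, 0.7 → max 0.9
V regrets: 0.9, 0.2, 1.7, 1.2, 0.1 → max 1.7
VI regrets: 0.8, 1.4, 0.0, 1.4, 0.2 → max 1.4
VII regrets: 1.1, 1.0, 1.0, 0.9, 0.9 → max 1.1
Smallest max regret = 0.9 → IV.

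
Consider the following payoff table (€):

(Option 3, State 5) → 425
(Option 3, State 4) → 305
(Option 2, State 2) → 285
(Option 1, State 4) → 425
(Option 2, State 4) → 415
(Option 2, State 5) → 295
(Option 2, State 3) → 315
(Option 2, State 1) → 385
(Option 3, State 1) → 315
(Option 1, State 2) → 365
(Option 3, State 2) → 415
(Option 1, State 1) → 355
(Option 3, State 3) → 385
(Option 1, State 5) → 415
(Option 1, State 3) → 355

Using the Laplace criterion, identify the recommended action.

Option 1

Row averages: Option 1=383, Option 2=339, Option 3=369
Highest average = 383 → Option 1.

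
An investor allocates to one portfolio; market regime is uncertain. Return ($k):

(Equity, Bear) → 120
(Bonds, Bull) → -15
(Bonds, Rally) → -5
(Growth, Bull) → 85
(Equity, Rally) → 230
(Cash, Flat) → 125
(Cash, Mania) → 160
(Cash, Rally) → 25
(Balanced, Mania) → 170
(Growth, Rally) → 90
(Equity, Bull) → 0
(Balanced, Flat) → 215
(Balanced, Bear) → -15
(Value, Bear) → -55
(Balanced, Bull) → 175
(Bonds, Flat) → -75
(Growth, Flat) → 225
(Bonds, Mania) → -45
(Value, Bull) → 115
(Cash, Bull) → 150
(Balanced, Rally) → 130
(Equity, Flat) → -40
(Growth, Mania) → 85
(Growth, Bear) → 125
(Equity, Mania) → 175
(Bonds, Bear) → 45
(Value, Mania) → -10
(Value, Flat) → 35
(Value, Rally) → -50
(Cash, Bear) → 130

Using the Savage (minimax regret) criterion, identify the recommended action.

Growth

Column bests: Bear=130, Flat=225, Bull=175, Rally=230, Mania=175.
Balanced regrets: 145, 10, 0, 100, 5 → max 145
Cash regrets: 0, 100, 25, 205, 15 → max 205
Equity regrets: 10, 265, 175, 0, 0 → max 265
Bonds regrets: 85, 300, 190, 235, 220 → max 300
Value regrets: 185, 190, 60, 280, 185 → max 280
Growth regrets: 5, 0, 90, 140, 90 → max 140
Smallest max regret = 140 → Growth.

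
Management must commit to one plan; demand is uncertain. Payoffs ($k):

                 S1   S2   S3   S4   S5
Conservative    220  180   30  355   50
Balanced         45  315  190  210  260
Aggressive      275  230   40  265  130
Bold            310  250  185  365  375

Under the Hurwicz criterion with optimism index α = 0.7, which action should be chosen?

Conservative: 0.7·355 + 0.3·30 = 257.5
Balanced: 0.7·315 + 0.3·45 = 234
Aggressive: 0.7·275 + 0.3·40 = 204.5
Bold: 0.7·375 + 0.3·185 = 318
Highest Hurwicz score = 318 → Bold.

Bold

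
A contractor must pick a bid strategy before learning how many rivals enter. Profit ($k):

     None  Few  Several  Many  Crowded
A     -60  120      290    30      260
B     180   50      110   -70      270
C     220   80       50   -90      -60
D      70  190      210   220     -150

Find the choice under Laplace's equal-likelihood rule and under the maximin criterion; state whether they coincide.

Row averages: A=128, B=108, C=40, D=108
Highest average = 128 → A.
Row minima: A=-60, B=-70, C=-90, D=-150
Best worst-case = -60 → A.

laplace → A; maximin → A (agree)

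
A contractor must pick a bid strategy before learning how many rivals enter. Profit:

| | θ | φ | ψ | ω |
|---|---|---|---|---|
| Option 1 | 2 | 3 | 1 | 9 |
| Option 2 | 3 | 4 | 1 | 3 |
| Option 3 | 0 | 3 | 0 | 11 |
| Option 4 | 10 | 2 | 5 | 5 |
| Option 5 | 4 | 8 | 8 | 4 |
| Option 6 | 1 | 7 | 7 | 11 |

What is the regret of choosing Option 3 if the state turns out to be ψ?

Best payoff under ψ is 8.
Regret = 8 − 0 = 8.

8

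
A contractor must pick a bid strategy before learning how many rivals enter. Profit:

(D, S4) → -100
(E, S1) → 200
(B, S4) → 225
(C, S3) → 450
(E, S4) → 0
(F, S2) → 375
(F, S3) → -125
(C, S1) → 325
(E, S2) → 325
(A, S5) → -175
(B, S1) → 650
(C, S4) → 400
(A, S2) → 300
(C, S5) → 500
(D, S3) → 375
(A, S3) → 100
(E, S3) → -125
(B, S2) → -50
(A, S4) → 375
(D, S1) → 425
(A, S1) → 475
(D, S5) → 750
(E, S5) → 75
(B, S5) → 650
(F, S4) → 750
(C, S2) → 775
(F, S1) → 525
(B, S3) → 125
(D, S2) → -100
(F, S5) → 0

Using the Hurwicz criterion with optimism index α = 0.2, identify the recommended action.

A: 0.2·475 + 0.8·(-175) = -45
B: 0.2·650 + 0.8·(-50) = 90
C: 0.2·775 + 0.8·325 = 415
D: 0.2·750 + 0.8·(-100) = 70
E: 0.2·325 + 0.8·(-125) = -35
F: 0.2·750 + 0.8·(-125) = 50
Highest Hurwicz score = 415 → C.

C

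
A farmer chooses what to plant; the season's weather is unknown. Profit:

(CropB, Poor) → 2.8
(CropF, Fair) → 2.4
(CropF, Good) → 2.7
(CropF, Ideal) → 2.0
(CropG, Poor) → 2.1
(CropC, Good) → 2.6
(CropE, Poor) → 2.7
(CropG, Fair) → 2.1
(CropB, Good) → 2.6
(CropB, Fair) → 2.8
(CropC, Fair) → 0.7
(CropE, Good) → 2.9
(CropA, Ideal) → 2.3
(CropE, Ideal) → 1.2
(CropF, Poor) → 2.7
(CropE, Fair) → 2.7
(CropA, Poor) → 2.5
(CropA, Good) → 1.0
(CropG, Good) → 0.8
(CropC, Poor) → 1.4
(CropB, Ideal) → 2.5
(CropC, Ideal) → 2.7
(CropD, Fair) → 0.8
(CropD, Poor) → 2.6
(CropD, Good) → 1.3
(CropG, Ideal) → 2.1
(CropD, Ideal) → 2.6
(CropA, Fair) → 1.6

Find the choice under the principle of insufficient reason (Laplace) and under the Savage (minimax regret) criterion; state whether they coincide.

laplace → CropB; minimax regret → CropB (agree)

Row averages: CropF=2.45, CropA=1.85, CropB=2.675, CropC=1.85, CropD=1.825, CropG=1.775, CropE=2.375
Highest average = 2.675 → CropB.
Column bests: Poor=2.8, Fair=2.8, Good=2.9, Ideal=2.7.
CropF regrets: 0.1, 0.4, 0.2, 0.7 → max 0.7
CropA regrets: 0.3, 1.2, 1.9, 0.4 → max 1.9
CropB regrets: 0.0, 0.0, 0.3, 0.2 → max 0.3
CropC regrets: 1.4, 2.1, 0.3, 0.0 → max 2.1
CropD regrets: 0.2, 2.0, 1.6, 0.1 → max 2.0
CropG regrets: 0.7, 0.7, 2.1, 0.6 → max 2.1
CropE regrets: 0.1, 0.1, 0.0, 1.5 → max 1.5
Smallest max regret = 0.3 → CropB.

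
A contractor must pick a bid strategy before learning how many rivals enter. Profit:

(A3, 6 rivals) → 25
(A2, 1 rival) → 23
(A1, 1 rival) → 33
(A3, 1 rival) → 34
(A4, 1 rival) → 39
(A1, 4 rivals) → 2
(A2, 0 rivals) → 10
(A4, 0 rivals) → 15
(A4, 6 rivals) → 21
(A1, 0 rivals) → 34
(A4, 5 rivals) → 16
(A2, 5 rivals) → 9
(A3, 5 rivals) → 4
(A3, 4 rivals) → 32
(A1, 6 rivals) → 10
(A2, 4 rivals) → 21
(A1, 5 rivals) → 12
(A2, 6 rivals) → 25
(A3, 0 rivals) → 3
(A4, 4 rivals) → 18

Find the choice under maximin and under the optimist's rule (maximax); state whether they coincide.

Row minima: A1=2, A2=9, A3=3, A4=15
Best worst-case = 15 → A4.
Row maxima: A1=34, A2=25, A3=34, A4=39
Best best-case = 39 → A4.

maximin → A4; maximax → A4 (agree)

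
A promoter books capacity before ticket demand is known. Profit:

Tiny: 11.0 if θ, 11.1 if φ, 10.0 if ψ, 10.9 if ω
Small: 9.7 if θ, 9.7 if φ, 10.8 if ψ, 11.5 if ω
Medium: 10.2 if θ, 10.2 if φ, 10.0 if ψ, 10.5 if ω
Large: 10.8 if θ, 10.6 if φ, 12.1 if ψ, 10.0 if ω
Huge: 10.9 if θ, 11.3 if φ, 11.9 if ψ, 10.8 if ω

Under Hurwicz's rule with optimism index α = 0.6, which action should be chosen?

Tiny: 0.6·11.1 + 0.4·10.0 = 10.66
Small: 0.6·11.5 + 0.4·9.7 = 10.78
Medium: 0.6·10.5 + 0.4·10.0 = 10.3
Large: 0.6·12.1 + 0.4·10.0 = 11.26
Huge: 0.6·11.9 + 0.4·10.8 = 11.46
Highest Hurwicz score = 11.46 → Huge.

Huge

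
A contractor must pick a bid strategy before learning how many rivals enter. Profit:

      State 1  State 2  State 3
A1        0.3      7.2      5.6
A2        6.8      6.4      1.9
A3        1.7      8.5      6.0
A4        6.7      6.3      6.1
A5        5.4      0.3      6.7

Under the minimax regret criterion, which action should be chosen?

Column bests: State 1=6.8, State 2=8.5, State 3=6.7.
A1 regrets: 6.5, 1.3, 1.1 → max 6.5
A2 regrets: 0.0, 2.1, 4.8 → max 4.8
A3 regrets: 5.1, 0.0, 0.7 → max 5.1
A4 regrets: 0.1, 2.2, 0.6 → max 2.2
A5 regrets: 1.4, 8.2, 0.0 → max 8.2
Smallest max regret = 2.2 → A4.

A4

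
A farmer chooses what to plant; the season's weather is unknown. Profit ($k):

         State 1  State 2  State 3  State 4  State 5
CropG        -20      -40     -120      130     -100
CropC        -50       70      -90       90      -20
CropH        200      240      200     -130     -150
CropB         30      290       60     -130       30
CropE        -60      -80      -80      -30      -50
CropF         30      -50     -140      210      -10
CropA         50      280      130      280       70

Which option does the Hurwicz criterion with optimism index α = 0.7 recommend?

CropA

CropG: 0.7·130 + 0.3·(-120) = 55
CropC: 0.7·90 + 0.3·(-90) = 36
CropH: 0.7·240 + 0.3·(-150) = 123
CropB: 0.7·290 + 0.3·(-130) = 164
CropE: 0.7·(-30) + 0.3·(-80) = -45
CropF: 0.7·210 + 0.3·(-140) = 105
CropA: 0.7·280 + 0.3·50 = 211
Highest Hurwicz score = 211 → CropA.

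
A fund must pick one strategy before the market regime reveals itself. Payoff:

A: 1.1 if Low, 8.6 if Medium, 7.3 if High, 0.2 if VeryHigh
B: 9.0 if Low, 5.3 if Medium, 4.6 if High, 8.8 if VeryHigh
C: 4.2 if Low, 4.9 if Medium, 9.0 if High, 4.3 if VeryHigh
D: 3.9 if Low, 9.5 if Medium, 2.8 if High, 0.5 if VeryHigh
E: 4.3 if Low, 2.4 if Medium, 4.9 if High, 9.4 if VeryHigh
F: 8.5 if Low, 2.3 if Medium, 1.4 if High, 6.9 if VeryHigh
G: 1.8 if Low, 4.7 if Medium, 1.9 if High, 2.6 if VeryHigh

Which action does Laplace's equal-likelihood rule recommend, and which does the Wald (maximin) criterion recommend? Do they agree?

Row averages: A=4.3, B=6.925, C=5.6, D=4.175, E=5.25, F=4.775, G=2.75
Highest average = 6.925 → B.
Row minima: A=0.2, B=4.6, C=4.2, D=0.5, E=2.4, F=1.4, G=1.8
Best worst-case = 4.6 → B.

laplace → B; maximin → B (agree)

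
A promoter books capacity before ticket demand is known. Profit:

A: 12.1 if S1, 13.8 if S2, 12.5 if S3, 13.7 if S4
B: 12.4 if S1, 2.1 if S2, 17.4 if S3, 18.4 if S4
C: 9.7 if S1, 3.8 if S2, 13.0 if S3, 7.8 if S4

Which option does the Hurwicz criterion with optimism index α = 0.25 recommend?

A

A: 0.25·13.8 + 0.75·12.1 = 12.525
B: 0.25·18.4 + 0.75·2.1 = 6.175
C: 0.25·13.0 + 0.75·3.8 = 6.1
Highest Hurwicz score = 12.525 → A.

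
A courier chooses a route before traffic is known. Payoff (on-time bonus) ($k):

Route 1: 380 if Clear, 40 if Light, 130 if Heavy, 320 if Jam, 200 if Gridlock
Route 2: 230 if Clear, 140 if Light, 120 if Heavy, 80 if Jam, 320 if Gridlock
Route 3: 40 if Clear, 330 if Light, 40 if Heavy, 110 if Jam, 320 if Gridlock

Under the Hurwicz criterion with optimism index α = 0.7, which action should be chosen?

Route 1

Route 1: 0.7·380 + 0.3·40 = 278
Route 2: 0.7·320 + 0.3·80 = 248
Route 3: 0.7·330 + 0.3·40 = 243
Highest Hurwicz score = 278 → Route 1.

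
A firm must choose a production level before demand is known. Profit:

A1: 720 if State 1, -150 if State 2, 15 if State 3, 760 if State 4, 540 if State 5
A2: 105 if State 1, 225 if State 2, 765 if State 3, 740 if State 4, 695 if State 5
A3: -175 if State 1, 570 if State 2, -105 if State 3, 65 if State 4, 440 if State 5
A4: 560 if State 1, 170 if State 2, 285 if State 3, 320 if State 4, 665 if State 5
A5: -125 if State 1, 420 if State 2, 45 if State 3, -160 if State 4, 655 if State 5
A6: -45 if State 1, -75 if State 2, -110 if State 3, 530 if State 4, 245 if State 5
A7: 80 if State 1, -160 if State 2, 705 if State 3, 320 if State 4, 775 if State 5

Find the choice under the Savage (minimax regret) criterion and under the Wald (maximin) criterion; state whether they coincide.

Column bests: State 1=720, State 2=570, State 3=765, State 4=760, State 5=775.
A1 regrets: 0, 720, 750, 0, 235 → max 750
A2 regrets: 615, 345, 0, 20, 80 → max 615
A3 regrets: 895, 0, 870, 695, 335 → max 895
A4 regrets: 160, 400, 480, 440, 110 → max 480
A5 regrets: 845, 150, 720, 920, 120 → max 920
A6 regrets: 765, 645, 875, 230, 530 → max 875
A7 regrets: 640, 730, 60, 440, 0 → max 730
Smallest max regret = 480 → A4.
Row minima: A1=-150, A2=105, A3=-175, A4=170, A5=-160, A6=-110, A7=-160
Best worst-case = 170 → A4.

minimax regret → A4; maximin → A4 (agree)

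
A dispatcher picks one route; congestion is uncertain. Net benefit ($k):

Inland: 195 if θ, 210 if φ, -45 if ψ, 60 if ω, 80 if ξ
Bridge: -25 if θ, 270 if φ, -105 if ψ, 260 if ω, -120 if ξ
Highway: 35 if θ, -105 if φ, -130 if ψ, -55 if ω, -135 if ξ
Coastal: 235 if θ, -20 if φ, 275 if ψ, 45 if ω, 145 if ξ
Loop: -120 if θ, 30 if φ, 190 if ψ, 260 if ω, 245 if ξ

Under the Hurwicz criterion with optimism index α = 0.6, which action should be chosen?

Inland: 0.6·210 + 0.4·(-45) = 108
Bridge: 0.6·270 + 0.4·(-120) = 114
Highway: 0.6·35 + 0.4·(-135) = -33
Coastal: 0.6·275 + 0.4·(-20) = 157
Loop: 0.6·260 + 0.4·(-120) = 108
Highest Hurwicz score = 157 → Coastal.

Coastal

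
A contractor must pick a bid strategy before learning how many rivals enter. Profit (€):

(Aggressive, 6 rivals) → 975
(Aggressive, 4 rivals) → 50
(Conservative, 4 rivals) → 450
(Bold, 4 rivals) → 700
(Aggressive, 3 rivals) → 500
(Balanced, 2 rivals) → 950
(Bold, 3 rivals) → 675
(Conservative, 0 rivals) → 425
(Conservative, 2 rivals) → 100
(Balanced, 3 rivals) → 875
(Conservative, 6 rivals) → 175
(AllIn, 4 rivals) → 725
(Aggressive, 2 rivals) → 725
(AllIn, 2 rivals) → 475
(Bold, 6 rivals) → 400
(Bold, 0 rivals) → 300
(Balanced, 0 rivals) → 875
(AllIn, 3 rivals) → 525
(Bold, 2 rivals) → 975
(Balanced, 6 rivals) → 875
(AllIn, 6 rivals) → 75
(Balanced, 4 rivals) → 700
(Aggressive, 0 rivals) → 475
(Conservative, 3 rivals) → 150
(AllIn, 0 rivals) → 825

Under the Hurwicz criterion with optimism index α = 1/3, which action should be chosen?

Balanced

Conservative: 1/3·450 + 2/3·100 = 650/3
Balanced: 1/3·950 + 2/3·700 = 2350/3
Aggressive: 1/3·975 + 2/3·50 = 1075/3
Bold: 1/3·975 + 2/3·300 = 525
AllIn: 1/3·825 + 2/3·75 = 325
Highest Hurwicz score = 2350/3 → Balanced.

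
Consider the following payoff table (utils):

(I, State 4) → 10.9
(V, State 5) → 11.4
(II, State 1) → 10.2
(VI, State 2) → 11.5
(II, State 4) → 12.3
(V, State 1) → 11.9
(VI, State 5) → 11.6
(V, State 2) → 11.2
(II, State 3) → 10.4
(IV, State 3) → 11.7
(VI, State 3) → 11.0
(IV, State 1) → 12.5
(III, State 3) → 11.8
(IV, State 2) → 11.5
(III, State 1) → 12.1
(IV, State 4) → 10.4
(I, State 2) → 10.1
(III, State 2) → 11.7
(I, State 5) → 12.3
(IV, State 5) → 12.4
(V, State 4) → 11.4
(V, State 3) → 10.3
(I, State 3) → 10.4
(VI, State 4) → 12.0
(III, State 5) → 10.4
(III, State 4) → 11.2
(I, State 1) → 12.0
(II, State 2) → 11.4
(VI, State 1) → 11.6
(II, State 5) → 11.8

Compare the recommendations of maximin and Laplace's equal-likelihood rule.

maximin → VI; laplace → IV (disagree)

Row minima: I=10.1, II=10.2, III=10.4, IV=10.4, V=10.3, VI=11.0
Best worst-case = 11.0 → VI.
Row averages: I=11.14, II=11.22, III=11.44, IV=11.7, V=11.24, VI=11.54
Highest average = 11.7 → IV.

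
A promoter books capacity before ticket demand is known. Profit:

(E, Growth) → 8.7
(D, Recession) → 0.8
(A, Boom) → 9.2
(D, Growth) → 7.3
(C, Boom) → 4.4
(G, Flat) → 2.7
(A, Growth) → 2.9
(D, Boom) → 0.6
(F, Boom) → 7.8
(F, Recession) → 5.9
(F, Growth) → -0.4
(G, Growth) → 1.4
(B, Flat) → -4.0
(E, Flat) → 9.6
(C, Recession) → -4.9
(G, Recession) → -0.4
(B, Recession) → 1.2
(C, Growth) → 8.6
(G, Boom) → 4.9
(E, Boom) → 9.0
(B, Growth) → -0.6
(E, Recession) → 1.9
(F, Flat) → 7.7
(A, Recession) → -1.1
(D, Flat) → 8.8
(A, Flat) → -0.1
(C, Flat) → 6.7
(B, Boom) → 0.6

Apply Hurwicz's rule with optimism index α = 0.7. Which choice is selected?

E

A: 0.7·9.2 + 0.3·(-1.1) = 6.11
B: 0.7·1.2 + 0.3·(-4.0) = -0.36
C: 0.7·8.6 + 0.3·(-4.9) = 4.55
D: 0.7·8.8 + 0.3·0.6 = 6.34
E: 0.7·9.6 + 0.3·1.9 = 7.29
F: 0.7·7.8 + 0.3·(-0.4) = 5.34
G: 0.7·4.9 + 0.3·(-0.4) = 3.31
Highest Hurwicz score = 7.29 → E.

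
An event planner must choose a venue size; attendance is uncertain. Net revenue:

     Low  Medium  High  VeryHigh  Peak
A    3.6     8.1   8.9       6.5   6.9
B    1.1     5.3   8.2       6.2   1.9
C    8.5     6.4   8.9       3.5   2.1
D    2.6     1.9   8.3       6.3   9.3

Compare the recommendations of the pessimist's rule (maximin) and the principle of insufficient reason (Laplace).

Row minima: A=3.6, B=1.1, C=2.1, D=1.9
Best worst-case = 3.6 → A.
Row averages: A=6.8, B=4.54, C=5.88, D=5.68
Highest average = 6.8 → A.

maximin → A; laplace → A (agree)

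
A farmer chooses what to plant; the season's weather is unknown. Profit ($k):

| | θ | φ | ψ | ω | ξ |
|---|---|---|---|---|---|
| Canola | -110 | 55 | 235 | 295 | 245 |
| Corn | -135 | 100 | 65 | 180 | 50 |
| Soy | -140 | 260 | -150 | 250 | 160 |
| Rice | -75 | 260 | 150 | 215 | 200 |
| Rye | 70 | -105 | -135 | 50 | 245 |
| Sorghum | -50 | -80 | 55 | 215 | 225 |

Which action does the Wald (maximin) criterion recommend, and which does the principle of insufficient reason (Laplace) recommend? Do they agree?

Row minima: Canola=-110, Corn=-135, Soy=-150, Rice=-75, Rye=-135, Sorghum=-80
Best worst-case = -75 → Rice.
Row averages: Canola=144, Corn=52, Soy=76, Rice=150, Rye=25, Sorghum=73
Highest average = 150 → Rice.

maximin → Rice; laplace → Rice (agree)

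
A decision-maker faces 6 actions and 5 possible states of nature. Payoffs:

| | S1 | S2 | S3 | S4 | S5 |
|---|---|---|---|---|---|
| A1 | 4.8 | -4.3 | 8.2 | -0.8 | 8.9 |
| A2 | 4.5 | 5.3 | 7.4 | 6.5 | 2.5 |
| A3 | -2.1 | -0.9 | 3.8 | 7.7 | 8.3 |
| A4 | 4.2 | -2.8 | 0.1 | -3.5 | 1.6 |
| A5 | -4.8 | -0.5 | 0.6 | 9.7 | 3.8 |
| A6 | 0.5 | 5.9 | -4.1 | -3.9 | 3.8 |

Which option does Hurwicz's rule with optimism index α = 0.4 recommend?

A2

A1: 0.4·8.9 + 0.6·(-4.3) = 0.98
A2: 0.4·7.4 + 0.6·2.5 = 4.46
A3: 0.4·8.3 + 0.6·(-2.1) = 2.06
A4: 0.4·4.2 + 0.6·(-3.5) = -0.42
A5: 0.4·9.7 + 0.6·(-4.8) = 1
A6: 0.4·5.9 + 0.6·(-4.1) = -0.1
Highest Hurwicz score = 4.46 → A2.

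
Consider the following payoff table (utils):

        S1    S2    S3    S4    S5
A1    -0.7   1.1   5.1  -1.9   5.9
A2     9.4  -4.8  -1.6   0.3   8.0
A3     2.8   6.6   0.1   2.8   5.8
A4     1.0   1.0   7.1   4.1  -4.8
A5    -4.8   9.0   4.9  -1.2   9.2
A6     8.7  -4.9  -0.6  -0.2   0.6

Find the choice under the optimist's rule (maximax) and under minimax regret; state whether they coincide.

Row maxima: A1=5.9, A2=9.4, A3=6.6, A4=7.1, A5=9.2, A6=8.7
Best best-case = 9.4 → A2.
Column bests: S1=9.4, S2=9.0, S3=7.1, S4=4.1, S5=9.2.
A1 regrets: 10.1, 7.9, 2.0, 6.0, 3.3 → max 10.1
A2 regrets: 0.0, 13.8, 8.7, 3.8, 1.2 → max 13.8
A3 regrets: 6.6, 2.4, 7.0, 1.3, 3.4 → max 7.0
A4 regrets: 8.4, 8.0, 0.0, 0.0, 14.0 → max 14.0
A5 regrets: 14.2, 0.0, 2.2, 5.3, 0.0 → max 14.2
A6 regrets: 0.7, 13.9, 7.7, 4.3, 8.6 → max 13.9
Smallest max regret = 7.0 → A3.

maximax → A2; minimax regret → A3 (disagree)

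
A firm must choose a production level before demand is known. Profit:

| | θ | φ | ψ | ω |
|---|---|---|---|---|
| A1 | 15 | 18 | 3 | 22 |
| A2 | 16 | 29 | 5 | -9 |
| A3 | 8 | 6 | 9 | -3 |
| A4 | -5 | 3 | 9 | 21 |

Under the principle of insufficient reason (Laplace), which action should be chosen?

A1

Row averages: A1=14.5, A2=10.25, A3=5, A4=7
Highest average = 14.5 → A1.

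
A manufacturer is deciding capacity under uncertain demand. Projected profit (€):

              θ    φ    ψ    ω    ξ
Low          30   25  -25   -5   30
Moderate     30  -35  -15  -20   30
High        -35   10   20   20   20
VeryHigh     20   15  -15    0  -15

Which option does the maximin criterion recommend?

VeryHigh

Row minima: Low=-25, Moderate=-35, High=-35, VeryHigh=-15
Best worst-case = -15 → VeryHigh.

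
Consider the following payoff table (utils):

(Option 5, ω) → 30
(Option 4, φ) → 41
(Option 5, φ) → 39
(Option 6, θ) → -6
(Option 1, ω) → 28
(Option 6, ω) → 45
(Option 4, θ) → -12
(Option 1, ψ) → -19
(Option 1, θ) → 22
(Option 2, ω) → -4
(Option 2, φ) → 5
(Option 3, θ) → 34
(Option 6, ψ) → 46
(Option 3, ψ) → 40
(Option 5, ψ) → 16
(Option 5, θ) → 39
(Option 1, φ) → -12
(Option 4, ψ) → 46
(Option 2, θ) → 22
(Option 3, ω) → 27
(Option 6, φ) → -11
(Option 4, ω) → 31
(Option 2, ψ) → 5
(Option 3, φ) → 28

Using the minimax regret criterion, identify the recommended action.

Column bests: θ=39, φ=41, ψ=46, ω=45.
Option 1 regrets: 17, 53, 65, 17 → max 65
Option 2 regrets: 17, 36, 41, 49 → max 49
Option 3 regrets: 5, 13, 6, 18 → max 18
Option 4 regrets: 51, 0, 0, 14 → max 51
Option 5 regrets: 0, 2, 30, 15 → max 30
Option 6 regrets: 45, 52, 0, 0 → max 52
Smallest max regret = 18 → Option 3.

Option 3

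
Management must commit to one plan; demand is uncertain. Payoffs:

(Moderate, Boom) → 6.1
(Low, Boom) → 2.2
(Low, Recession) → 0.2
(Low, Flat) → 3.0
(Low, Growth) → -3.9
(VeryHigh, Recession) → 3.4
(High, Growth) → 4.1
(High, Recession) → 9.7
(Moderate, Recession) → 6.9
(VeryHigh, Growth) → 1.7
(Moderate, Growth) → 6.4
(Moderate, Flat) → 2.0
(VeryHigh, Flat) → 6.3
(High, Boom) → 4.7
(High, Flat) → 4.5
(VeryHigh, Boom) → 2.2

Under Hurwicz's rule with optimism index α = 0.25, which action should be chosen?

High

Low: 0.25·3.0 + 0.75·(-3.9) = -2.175
Moderate: 0.25·6.9 + 0.75·2.0 = 3.225
High: 0.25·9.7 + 0.75·4.1 = 5.5
VeryHigh: 0.25·6.3 + 0.75·1.7 = 2.85
Highest Hurwicz score = 5.5 → High.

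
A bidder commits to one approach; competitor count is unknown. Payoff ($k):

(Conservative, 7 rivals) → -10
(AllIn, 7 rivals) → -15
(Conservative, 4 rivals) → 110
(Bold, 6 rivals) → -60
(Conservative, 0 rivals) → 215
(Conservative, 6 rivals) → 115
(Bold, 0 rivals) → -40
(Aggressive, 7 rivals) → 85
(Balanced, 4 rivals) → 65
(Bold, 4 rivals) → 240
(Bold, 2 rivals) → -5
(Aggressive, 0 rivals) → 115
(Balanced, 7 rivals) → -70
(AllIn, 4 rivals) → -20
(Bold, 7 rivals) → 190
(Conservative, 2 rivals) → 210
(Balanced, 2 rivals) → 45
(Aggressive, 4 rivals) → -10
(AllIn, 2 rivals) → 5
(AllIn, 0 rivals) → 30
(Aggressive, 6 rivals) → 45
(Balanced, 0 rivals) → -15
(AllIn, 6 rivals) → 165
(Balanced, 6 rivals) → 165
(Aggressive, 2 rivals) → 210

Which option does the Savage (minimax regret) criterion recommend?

Conservative

Column bests: 0 rivals=215, 2 rivals=210, 4 rivals=240, 6 rivals=165, 7 rivals=190.
Conservative regrets: 0, 0, 130, 50, 200 → max 200
Balanced regrets: 230, 165, 175, 0, 260 → max 260
Aggressive regrets: 100, 0, 250, 120, 105 → max 250
Bold regrets: 255, 215, 0, 225, 0 → max 255
AllIn regrets: 185, 205, 260, 0, 205 → max 260
Smallest max regret = 200 → Conservative.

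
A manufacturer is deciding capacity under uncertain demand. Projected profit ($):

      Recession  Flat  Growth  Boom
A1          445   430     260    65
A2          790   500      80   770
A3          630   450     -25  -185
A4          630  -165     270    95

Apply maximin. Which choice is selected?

Row minima: A1=65, A2=80, A3=-185, A4=-165
Best worst-case = 80 → A2.

A2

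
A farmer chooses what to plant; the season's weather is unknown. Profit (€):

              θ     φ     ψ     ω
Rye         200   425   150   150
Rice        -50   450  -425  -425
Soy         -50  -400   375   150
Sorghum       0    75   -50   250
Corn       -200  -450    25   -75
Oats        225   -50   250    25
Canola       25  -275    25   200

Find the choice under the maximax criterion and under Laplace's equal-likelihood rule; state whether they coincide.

maximax → Rice; laplace → Rye (disagree)

Row maxima: Rye=425, Rice=450, Soy=375, Sorghum=250, Corn=25, Oats=250, Canola=200
Best best-case = 450 → Rice.
Row averages: Rye=231.25, Rice=-112.5, Soy=18.75, Sorghum=68.75, Corn=-175, Oats=112.5, Canola=-6.25
Highest average = 231.25 → Rye.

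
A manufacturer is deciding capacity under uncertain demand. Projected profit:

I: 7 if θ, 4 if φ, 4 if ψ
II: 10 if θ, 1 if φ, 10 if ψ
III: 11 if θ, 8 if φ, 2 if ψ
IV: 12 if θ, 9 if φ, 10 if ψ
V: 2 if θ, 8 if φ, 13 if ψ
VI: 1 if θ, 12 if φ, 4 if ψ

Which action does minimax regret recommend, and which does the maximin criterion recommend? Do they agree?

Column bests: θ=12, φ=12, ψ=13.
I regrets: 5, 8, 9 → max 9
II regrets: 2, 11, 3 → max 11
III regrets: 1, 4, 11 → max 11
IV regrets: 0, 3, 3 → max 3
V regrets: 10, 4, 0 → max 10
VI regrets: 11, 0, 9 → max 11
Smallest max regret = 3 → IV.
Row minima: I=4, II=1, III=2, IV=9, V=2, VI=1
Best worst-case = 9 → IV.

minimax regret → IV; maximin → IV (agree)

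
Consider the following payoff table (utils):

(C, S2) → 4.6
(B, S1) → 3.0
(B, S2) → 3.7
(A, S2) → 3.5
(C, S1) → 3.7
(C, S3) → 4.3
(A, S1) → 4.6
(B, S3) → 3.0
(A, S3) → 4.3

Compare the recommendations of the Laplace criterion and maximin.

Row averages: A=62/15, B=97/30, C=4.2
Highest average = 4.2 → C.
Row minima: A=3.5, B=3.0, C=3.7
Best worst-case = 3.7 → C.

laplace → C; maximin → C (agree)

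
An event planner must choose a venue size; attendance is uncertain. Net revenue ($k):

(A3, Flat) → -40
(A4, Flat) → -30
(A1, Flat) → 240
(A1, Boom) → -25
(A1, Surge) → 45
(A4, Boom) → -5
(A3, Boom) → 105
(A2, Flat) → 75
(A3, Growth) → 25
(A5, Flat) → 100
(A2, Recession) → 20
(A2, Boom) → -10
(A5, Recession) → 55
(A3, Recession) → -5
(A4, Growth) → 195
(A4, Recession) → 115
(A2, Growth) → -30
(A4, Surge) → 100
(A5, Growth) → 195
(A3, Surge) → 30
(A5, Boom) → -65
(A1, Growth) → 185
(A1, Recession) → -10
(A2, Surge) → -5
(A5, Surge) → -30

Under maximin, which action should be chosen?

A1

Row minima: A1=-25, A2=-30, A3=-40, A4=-30, A5=-65
Best worst-case = -25 → A1.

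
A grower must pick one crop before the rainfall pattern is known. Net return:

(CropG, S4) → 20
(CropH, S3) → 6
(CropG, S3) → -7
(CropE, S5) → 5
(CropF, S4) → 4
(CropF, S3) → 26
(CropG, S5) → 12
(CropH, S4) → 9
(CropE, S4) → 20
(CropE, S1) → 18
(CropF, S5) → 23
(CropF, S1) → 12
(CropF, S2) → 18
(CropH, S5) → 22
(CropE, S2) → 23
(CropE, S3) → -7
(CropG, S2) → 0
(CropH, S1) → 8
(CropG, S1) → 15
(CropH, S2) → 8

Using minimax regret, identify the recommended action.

CropF

Column bests: S1=18, S2=23, S3=26, S4=20, S5=23.
CropF regrets: 6, 5, 0, 16, 0 → max 16
CropG regrets: 3, 23, 33, 0, 11 → max 33
CropE regrets: 0, 0, 33, 0, 18 → max 33
CropH regrets: 10, 15, 20, 11, 1 → max 20
Smallest max regret = 16 → CropF.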